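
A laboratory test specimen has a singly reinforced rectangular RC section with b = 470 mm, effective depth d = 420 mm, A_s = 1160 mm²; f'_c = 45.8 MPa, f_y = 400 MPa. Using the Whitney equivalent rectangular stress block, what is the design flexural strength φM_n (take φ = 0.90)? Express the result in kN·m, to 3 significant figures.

φM_n ≈ 170 kN·m

T = A_s f_y = 1160 × 400 = 464000 N = 464 kN.
From C = T: a = T/(0.85 f'_c b) = 464000/(0.85 × 45.8 × 470) = 25.36 mm.
M_n = T(d − a/2) = 464 kN × (420 − 12.68) mm = 189.00 kN·m.
φM_n = 0.90 × 189.00 = 170.10 kN·m.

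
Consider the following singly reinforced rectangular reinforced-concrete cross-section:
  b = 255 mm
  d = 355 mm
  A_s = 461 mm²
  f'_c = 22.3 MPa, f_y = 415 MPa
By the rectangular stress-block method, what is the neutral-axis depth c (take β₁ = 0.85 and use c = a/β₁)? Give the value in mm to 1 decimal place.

T = A_s f_y = 461 × 415 = 191315 N = 191.315 kN.
Setting C = 0.85 f'_c a b equal to T: a = 191315/(0.85 × 22.3 × 255) = 39.581 mm.
With β₁ = 0.85, c = a/β₁ = 39.581/0.85 = 46.6 mm.

c ≈ 46.6 mm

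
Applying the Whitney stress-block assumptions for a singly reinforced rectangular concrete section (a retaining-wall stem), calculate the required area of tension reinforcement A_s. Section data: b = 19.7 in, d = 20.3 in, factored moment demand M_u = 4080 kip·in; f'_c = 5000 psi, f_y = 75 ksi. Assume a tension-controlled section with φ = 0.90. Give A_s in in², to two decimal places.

A_s ≈ 3.20 in²

M_n = M_u/φ = 4080/0.90 = 4533.33 kip·in.
From M_n = 0.85 f'_c a b (d − a/2):
a = d − √(d² − 2M_n/(0.85 f'_c b)) = 20.3 − √(20.3² − 2 × 4533.33/(0.85 × 5 × 19.7)) = 2.870 in.
A_s = 0.85 f'_c a b / f_y = 0.85 × 5 × 2.870 × 19.7 / 75 = 3.204 in².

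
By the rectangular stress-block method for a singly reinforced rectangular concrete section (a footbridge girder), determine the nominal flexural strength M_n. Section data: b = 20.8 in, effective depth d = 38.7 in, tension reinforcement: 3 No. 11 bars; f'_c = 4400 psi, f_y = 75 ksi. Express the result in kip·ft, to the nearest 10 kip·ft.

A_s = 3 × 1.56 = 4.68 in².
T = A_s f_y = 4.68 × 75 = 351 kips.
a = T/(0.85 f'_c b) = 351/(0.85 × 4.4 × 20.8) = 4.512 in.
M_n = T(d − a/2) = 351 × (38.7 − 2.256) = 12791.8 kip·in = 12791.8/12 = 1065.98 kip·ft.

M_n ≈ 1070 kip·ft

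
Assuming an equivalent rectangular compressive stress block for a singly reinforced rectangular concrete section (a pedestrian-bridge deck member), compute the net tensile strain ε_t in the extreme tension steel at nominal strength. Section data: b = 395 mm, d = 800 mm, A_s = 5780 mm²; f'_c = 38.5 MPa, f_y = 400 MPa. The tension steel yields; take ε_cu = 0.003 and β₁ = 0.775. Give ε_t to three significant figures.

ε_t ≈ 0.00740

a = A_s f_y/(0.85 f'_c b) = 178.86 mm.
β₁ = 0.775, so c = a/β₁ = 178.86/0.775 = 230.79 mm.
From the linear strain diagram with ε_cu = 0.003: ε_t = 0.003 (d − c)/c = 0.003 × (800 − 230.79)/230.79 = 0.00740.
Since ε_t ≥ 0.005, the section is tension-controlled.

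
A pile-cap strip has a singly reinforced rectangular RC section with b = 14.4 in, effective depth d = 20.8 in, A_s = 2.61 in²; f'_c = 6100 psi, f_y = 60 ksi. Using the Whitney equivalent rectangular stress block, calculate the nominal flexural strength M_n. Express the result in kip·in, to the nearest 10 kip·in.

M_n ≈ 3090 kip·in

T = A_s f_y = 2.61 × 60 = 156.6 kips.
a = T/(0.85 f'_c b) = 156.6/(0.85 × 6.1 × 14.4) = 2.097 in.
M_n = T(d − a/2) = 156.6 × (20.8 − 1.0485) = 3093.1 kip·in.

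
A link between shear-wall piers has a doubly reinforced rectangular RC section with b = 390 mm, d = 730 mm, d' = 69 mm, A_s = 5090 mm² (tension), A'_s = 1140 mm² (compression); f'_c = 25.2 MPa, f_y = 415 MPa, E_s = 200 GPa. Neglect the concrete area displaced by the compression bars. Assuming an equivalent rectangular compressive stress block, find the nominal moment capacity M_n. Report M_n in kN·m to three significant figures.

Assume both tension and compression steel yield.
Net tension couple steel: A_s − A'_s = 3950 mm².
a = (A_s − A'_s) f_y / (0.85 f'_c b) = 1639250/(0.85 × 25.2 × 390) = 196.23 mm.
c = a/β₁ = 196.23/0.85 = 230.86 mm; ε'_s = 0.003(c − d')/c = 0.0021 ≥ f_y/E_s = 0.0021, so compression steel does yield.
M_n = (A_s − A'_s) f_y (d − a/2) + A'_s f_y (d − d') = [1639250 × (730 − 98.115) + 473100 × (730 − 69)] × 10⁻⁶ = 1035.82 + 312.72 = 1348.54 kN·m.

M_n ≈ 1350 kN·m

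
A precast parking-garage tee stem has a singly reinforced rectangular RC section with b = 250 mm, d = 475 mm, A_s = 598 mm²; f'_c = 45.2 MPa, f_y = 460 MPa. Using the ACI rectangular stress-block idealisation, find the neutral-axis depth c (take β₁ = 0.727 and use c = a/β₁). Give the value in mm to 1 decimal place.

c ≈ 39.4 mm

T = A_s f_y = 598 × 460 = 275080 N = 275.08 kN.
Setting C = 0.85 f'_c a b equal to T: a = 275080/(0.85 × 45.2 × 250) = 28.639 mm.
With β₁ = 0.727, c = a/β₁ = 28.639/0.727 = 39.4 mm.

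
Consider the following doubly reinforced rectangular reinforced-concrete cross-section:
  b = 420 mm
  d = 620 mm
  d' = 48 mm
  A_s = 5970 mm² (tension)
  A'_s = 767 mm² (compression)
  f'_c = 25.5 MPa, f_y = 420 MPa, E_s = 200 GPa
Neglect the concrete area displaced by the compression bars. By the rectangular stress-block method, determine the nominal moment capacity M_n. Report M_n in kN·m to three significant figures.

Assume both tension and compression steel yield.
Net tension couple steel: A_s − A'_s = 5203 mm².
a = (A_s − A'_s) f_y / (0.85 f'_c b) = 2185260/(0.85 × 25.5 × 420) = 240.05 mm.
c = a/β₁ = 240.05/0.85 = 282.41 mm; ε'_s = 0.003(c − d')/c = 0.0025 ≥ f_y/E_s = 0.0021, so compression steel does yield.
M_n = (A_s − A'_s) f_y (d − a/2) + A'_s f_y (d − d') = [2185260 × (620 − 120.025) + 322140 × (620 − 48)] × 10⁻⁶ = 1092.58 + 184.26 = 1276.84 kN·m.

M_n ≈ 1280 kN·m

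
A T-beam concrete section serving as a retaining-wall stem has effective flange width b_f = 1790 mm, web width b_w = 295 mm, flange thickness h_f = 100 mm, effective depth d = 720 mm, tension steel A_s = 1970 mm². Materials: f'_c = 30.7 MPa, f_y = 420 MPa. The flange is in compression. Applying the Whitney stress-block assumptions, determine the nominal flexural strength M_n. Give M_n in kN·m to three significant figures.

M_n ≈ 588 kN·m

Tension: T = A_s f_y = 1970 × 420 = 827400 N.
Try a within the flange: a = T/(0.85 f'_c b_f) = 827400/(0.85 × 30.7 × 1790) = 17.71 mm.
Since a = 17.71 ≤ h_f = 100 mm, the stress block lies entirely in the flange; analyse as a rectangular beam of width b_f.
M_n = T(d − a/2) = 827400 × (720 − 8.855) = 588.40 × 10⁶ N·mm.
M_n = 588.40 kN·m.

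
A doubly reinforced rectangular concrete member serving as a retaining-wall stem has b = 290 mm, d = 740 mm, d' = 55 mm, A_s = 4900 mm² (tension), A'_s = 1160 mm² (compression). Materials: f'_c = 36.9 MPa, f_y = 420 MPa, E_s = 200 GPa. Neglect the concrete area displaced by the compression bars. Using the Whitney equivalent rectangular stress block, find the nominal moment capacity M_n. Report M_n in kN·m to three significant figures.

Assume both tension and compression steel yield.
Net tension couple steel: A_s − A'_s = 3740 mm².
a = (A_s − A'_s) f_y / (0.85 f'_c b) = 1570800/(0.85 × 36.9 × 290) = 172.69 mm.
c = a/β₁ = 172.69/0.786 = 219.71 mm; ε'_s = 0.003(c − d')/c = 0.0022 ≥ f_y/E_s = 0.0021, so compression steel does yield.
M_n = (A_s − A'_s) f_y (d − a/2) + A'_s f_y (d − d') = [1570800 × (740 − 86.345) + 487200 × (740 − 55)] × 10⁻⁶ = 1026.76 + 333.73 = 1360.49 kN·m.

M_n ≈ 1360 kN·m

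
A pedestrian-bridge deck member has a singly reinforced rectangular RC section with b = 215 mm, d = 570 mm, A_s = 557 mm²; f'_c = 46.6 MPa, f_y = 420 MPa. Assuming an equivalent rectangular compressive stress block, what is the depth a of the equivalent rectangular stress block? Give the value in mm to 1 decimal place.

a ≈ 27.5 mm

T = A_s f_y = 557 × 420 = 233940 N = 233.94 kN.
Setting C = 0.85 f'_c a b equal to T: a = 233940/(0.85 × 46.6 × 215) = 27.5 mm.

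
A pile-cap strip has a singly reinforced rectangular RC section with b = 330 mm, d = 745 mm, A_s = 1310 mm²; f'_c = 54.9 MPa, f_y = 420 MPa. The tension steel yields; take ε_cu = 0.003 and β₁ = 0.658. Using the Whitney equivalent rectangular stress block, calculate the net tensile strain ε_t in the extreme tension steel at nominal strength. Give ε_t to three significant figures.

a = A_s f_y/(0.85 f'_c b) = 35.73 mm.
β₁ = 0.658, so c = a/β₁ = 35.73/0.658 = 54.30 mm.
From the linear strain diagram with ε_cu = 0.003: ε_t = 0.003 (d − c)/c = 0.003 × (745 − 54.30)/54.30 = 0.0382.
Since ε_t ≥ 0.005, the section is tension-controlled.

ε_t ≈ 0.0382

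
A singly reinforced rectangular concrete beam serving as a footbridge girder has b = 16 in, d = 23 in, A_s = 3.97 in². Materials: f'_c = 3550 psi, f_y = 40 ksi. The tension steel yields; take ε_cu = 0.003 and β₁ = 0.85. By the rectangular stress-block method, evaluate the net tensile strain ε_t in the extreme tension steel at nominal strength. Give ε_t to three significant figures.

ε_t ≈ 0.0148

a = A_s f_y/(0.85 f'_c b) = 3.289 in.
β₁ = 0.85, so c = a/β₁ = 3.289/0.85 = 3.869 in.
From the linear strain diagram with ε_cu = 0.003: ε_t = 0.003 (d − c)/c = 0.003 × (23 − 3.869)/3.869 = 0.0148.
Since ε_t ≥ 0.005, the section is tension-controlled.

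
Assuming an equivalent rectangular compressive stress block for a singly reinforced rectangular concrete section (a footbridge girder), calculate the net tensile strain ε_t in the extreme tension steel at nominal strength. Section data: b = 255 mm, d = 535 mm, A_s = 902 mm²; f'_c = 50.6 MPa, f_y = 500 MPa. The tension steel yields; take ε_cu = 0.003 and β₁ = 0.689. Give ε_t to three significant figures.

ε_t ≈ 0.0239

a = A_s f_y/(0.85 f'_c b) = 41.12 mm.
β₁ = 0.689, so c = a/β₁ = 41.12/0.689 = 59.68 mm.
From the linear strain diagram with ε_cu = 0.003: ε_t = 0.003 (d − c)/c = 0.003 × (535 − 59.68)/59.68 = 0.0239.
Since ε_t ≥ 0.005, the section is tension-controlled.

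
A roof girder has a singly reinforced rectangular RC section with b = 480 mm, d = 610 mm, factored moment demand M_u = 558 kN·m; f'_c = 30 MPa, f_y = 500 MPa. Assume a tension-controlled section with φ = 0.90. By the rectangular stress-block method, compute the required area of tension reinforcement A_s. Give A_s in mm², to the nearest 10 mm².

A_s ≈ 2190 mm²

M_n = M_u/φ = 558/0.90 = 620 kN·m.
With M_n = 0.85 f'_c a b (d − a/2), solve the quadratic for a:
a = d − √(d² − 2M_n/(0.85 f'_c b)) = 610 − √(610² − 2 × 620×10⁶/(0.85 × 30 × 480)) = 89.62 mm.
A_s = 0.85 f'_c a b / f_y = 0.85 × 30 × 89.62 × 480 / 500 = 2193.9 mm².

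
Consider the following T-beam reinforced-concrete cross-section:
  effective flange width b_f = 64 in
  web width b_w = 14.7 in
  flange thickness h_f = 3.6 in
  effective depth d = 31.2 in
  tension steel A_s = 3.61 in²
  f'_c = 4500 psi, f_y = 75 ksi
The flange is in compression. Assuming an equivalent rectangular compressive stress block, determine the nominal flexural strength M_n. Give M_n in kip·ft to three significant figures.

M_n ≈ 691 kip·ft

Tension: T = A_s f_y = 3.61 × 75 = 270.75 kips.
Try a within the flange: a = T/(0.85 f'_c b_f) = 270.75/(0.85 × 4.5 × 64) = 1.106 in.
Since a = 1.106 ≤ h_f = 3.6 in, the stress block lies entirely in the flange; analyse as a rectangular beam of width b_f.
M_n = T(d − a/2) = 270.75 × (31.2 − 0.553) = 8297.7 kip·in.
M_n = 8297.7/12 = 691.48 kip·ft.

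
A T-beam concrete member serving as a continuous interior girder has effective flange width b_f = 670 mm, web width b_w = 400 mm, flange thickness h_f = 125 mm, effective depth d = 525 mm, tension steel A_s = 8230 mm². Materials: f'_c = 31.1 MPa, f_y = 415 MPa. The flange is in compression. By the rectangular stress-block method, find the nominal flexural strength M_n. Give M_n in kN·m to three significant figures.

M_n ≈ 1440 kN·m

Tension: T = A_s f_y = 8230 × 415 = 3415450 N.
Try a within the flange: a = T/(0.85 f'_c b_f) = 3415450/(0.85 × 31.1 × 670) = 192.84 mm.
a = 192.84 > h_f = 125 mm: the block extends into the web. Split into flange-overhang and web parts.
C_f = 0.85 f'_c (b_f − b_w) h_f = 0.85 × 31.1 × (670 − 400) × 125 = 892181 N.
Remaining web compression depth: a_w = (T − C_f)/(0.85 f'_c b_w) = (3415450 − 892181)/(0.85 × 31.1 × 400) = 238.63 mm.
M_n = C_f(d − h_f/2) + (T − C_f)(d − a_w/2) = 892181 × (525 − 62.5) + 2523269 × (525 − 119.315) = 412.63 + 1023.65 = 1436.28 × 10⁶ N·mm.
M_n = 1436.28 kN·m.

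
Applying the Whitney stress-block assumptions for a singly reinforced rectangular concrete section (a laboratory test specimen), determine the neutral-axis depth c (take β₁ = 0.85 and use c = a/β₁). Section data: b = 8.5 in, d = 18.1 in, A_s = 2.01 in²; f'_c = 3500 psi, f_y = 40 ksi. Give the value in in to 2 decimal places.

c ≈ 3.74 in

T = A_s f_y = 2.01 × 40 = 80.4 kips.
a = T/(0.85 f'_c b) = 80.4/(0.85 × 3.5 × 8.5) = 3.1794 in.
With β₁ = 0.85, c = a/β₁ = 3.1794/0.85 = 3.74 in.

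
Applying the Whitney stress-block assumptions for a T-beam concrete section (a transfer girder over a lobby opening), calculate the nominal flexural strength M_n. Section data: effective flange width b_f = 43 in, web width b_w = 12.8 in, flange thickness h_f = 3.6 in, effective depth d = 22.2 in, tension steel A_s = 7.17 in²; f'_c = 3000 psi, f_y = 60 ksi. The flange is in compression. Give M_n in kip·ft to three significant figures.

M_n ≈ 724 kip·ft

Tension: T = A_s f_y = 7.17 × 60 = 430.2 kips.
Try a within the flange: a = T/(0.85 f'_c b_f) = 430.2/(0.85 × 3 × 43) = 3.923 in.
a = 3.923 > h_f = 3.6 in: the block extends into the web. Split into flange-overhang and web parts.
C_f = 0.85 f'_c (b_f − b_w) h_f = 0.85 × 3 × (43 − 12.8) × 3.6 = 277.2 kips.
Remaining web compression depth: a_w = (T − C_f)/(0.85 f'_c b_w) = (430.2 − 277.2)/(0.85 × 3 × 12.8) = 4.688 in.
M_n = C_f(d − h_f/2) + (T − C_f)(d − a_w/2) = 277.2 × (22.2 − 1.8) + 153 × (22.2 − 2.344) = 5654.9 + 3038.0 = 8692.9 kip·in.
M_n = 8692.9/12 = 724.41 kip·ft.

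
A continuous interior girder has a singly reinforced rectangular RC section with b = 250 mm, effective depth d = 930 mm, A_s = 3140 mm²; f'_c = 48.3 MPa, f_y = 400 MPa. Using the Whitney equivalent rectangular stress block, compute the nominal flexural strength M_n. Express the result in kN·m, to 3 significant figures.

T = A_s f_y = 3140 × 400 = 1256000 N = 1256 kN.
From C = T: a = T/(0.85 f'_c b) = 1256000/(0.85 × 48.3 × 250) = 122.37 mm.
M_n = T(d − a/2) = 1256 kN × (930 − 61.185) mm = 1091.23 kN·m.

M_n ≈ 1090 kN·m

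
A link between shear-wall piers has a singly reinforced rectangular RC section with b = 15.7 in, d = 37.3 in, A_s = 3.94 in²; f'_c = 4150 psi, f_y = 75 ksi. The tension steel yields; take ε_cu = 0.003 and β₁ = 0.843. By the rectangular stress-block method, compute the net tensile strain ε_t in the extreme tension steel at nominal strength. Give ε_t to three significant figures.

ε_t ≈ 0.0147

a = A_s f_y/(0.85 f'_c b) = 5.336 in.
β₁ = 0.843, so c = a/β₁ = 5.336/0.843 = 6.330 in.
From the linear strain diagram with ε_cu = 0.003: ε_t = 0.003 (d − c)/c = 0.003 × (37.3 − 6.330)/6.330 = 0.0147.
Since ε_t ≥ 0.005, the section is tension-controlled.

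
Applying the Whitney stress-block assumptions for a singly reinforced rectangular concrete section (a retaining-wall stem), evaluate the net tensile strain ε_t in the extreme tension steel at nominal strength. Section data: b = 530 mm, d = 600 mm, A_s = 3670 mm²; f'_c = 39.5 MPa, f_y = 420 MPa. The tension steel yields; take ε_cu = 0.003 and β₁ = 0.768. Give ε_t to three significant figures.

a = A_s f_y/(0.85 f'_c b) = 86.62 mm.
β₁ = 0.768, so c = a/β₁ = 86.62/0.768 = 112.79 mm.
From the linear strain diagram with ε_cu = 0.003: ε_t = 0.003 (d − c)/c = 0.003 × (600 − 112.79)/112.79 = 0.0130.
Since ε_t ≥ 0.005, the section is tension-controlled.

ε_t ≈ 0.0130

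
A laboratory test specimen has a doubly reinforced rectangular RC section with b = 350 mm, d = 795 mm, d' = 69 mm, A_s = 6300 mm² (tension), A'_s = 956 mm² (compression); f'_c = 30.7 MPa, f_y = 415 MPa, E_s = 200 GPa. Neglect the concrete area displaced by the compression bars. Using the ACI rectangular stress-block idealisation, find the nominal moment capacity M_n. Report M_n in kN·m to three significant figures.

M_n ≈ 1780 kN·m

Assume both tension and compression steel yield.
Net tension couple steel: A_s − A'_s = 5344 mm².
a = (A_s − A'_s) f_y / (0.85 f'_c b) = 2217760/(0.85 × 30.7 × 350) = 242.82 mm.
c = a/β₁ = 242.82/0.831 = 292.20 mm; ε'_s = 0.003(c − d')/c = 0.0023 ≥ f_y/E_s = 0.0021, so compression steel does yield.
M_n = (A_s − A'_s) f_y (d − a/2) + A'_s f_y (d − d') = [2217760 × (795 − 121.41) + 396740 × (795 − 69)] × 10⁻⁶ = 1493.86 + 288.03 = 1781.89 kN·m.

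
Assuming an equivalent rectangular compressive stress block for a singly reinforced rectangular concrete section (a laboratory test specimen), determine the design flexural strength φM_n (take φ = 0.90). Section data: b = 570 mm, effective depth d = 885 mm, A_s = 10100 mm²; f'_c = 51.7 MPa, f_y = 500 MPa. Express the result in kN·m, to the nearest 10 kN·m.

T = A_s f_y = 10100 × 500 = 5050000 N = 5050 kN.
From C = T: a = T/(0.85 f'_c b) = 5050000/(0.85 × 51.7 × 570) = 201.61 mm.
M_n = T(d − a/2) = 5050 kN × (885 − 100.805) mm = 3960.18 kN·m.
φM_n = 0.90 × 3960.18 = 3564.16 kN·m.

φM_n ≈ 3560 kN·m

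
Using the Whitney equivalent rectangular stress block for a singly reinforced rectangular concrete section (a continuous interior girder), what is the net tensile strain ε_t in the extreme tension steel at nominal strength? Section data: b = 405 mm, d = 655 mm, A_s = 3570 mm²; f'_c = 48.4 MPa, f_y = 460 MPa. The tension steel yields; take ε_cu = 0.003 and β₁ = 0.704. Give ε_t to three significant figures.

ε_t ≈ 0.0110

a = A_s f_y/(0.85 f'_c b) = 98.56 mm.
β₁ = 0.704, so c = a/β₁ = 98.56/0.704 = 140.00 mm.
From the linear strain diagram with ε_cu = 0.003: ε_t = 0.003 (d − c)/c = 0.003 × (655 − 140.00)/140.00 = 0.0110.
Since ε_t ≥ 0.005, the section is tension-controlled.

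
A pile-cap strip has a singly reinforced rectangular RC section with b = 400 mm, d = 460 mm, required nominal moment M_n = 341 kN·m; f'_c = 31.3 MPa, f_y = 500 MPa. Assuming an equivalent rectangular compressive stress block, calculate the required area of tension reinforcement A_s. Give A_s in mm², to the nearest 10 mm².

A_s ≈ 1620 mm²

With M_n = 0.85 f'_c a b (d − a/2), solve the quadratic for a:
a = d − √(d² − 2M_n/(0.85 f'_c b)) = 460 − √(460² − 2 × 341×10⁶/(0.85 × 31.3 × 400)) = 75.92 mm.
A_s = 0.85 f'_c a b / f_y = 0.85 × 31.3 × 75.92 × 400 / 500 = 1615.9 mm².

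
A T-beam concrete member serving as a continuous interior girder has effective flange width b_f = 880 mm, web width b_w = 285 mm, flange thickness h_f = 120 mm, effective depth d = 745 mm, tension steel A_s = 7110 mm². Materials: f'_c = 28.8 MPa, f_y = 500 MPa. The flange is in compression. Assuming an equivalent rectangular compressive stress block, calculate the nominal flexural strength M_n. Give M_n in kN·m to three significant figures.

Tension: T = A_s f_y = 7110 × 500 = 3555000 N.
Try a within the flange: a = T/(0.85 f'_c b_f) = 3555000/(0.85 × 28.8 × 880) = 165.02 mm.
a = 165.02 > h_f = 120 mm: the block extends into the web. Split into flange-overhang and web parts.
C_f = 0.85 f'_c (b_f − b_w) h_f = 0.85 × 28.8 × (880 − 285) × 120 = 1747872 N.
Remaining web compression depth: a_w = (T − C_f)/(0.85 f'_c b_w) = (3555000 − 1747872)/(0.85 × 28.8 × 285) = 259.02 mm.
M_n = C_f(d − h_f/2) + (T − C_f)(d − a_w/2) = 1747872 × (745 − 60) + 1807128 × (745 − 129.51) = 1197.29 + 1112.27 = 2309.56 × 10⁶ N·mm.
M_n = 2309.56 kN·m.

M_n ≈ 2310 kN·m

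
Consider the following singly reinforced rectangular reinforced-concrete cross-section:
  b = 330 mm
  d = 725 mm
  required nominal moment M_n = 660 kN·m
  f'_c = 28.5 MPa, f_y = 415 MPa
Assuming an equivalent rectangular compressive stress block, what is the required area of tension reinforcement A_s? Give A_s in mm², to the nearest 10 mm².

A_s ≈ 2400 mm²

With M_n = 0.85 f'_c a b (d − a/2), solve the quadratic for a:
a = d − √(d² − 2M_n/(0.85 f'_c b)) = 725 − √(725² − 2 × 660×10⁶/(0.85 × 28.5 × 330)) = 124.58 mm.
A_s = 0.85 f'_c a b / f_y = 0.85 × 28.5 × 124.58 × 330 / 415 = 2399.8 mm².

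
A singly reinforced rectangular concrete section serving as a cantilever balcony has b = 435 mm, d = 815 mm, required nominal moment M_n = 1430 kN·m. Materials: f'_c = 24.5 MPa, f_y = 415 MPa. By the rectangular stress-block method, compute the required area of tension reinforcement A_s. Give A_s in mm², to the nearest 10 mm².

A_s ≈ 4900 mm²

With M_n = 0.85 f'_c a b (d − a/2), solve the quadratic for a:
a = d − √(d² − 2M_n/(0.85 f'_c b)) = 815 − √(815² − 2 × 1430×10⁶/(0.85 × 24.5 × 435)) = 224.65 mm.
A_s = 0.85 f'_c a b / f_y = 0.85 × 24.5 × 224.65 × 435 / 415 = 4903.8 mm².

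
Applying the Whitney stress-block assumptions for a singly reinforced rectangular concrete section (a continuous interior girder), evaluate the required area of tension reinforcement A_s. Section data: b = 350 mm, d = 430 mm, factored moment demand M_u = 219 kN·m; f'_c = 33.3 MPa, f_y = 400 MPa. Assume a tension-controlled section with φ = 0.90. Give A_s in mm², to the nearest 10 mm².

M_n = M_u/φ = 219/0.90 = 243.333 kN·m.
With M_n = 0.85 f'_c a b (d − a/2), solve the quadratic for a:
a = d − √(d² − 2M_n/(0.85 f'_c b)) = 430 − √(430² − 2 × 243.333×10⁶/(0.85 × 33.3 × 350)) = 61.52 mm.
A_s = 0.85 f'_c a b / f_y = 0.85 × 33.3 × 61.52 × 350 / 400 = 1523.7 mm².

A_s ≈ 1520 mm²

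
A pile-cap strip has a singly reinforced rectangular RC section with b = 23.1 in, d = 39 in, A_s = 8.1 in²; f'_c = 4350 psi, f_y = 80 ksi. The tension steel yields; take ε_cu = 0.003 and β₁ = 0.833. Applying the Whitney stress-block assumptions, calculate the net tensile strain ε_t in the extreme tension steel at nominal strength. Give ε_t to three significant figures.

ε_t ≈ 0.00985

a = A_s f_y/(0.85 f'_c b) = 7.587 in.
β₁ = 0.833, so c = a/β₁ = 7.587/0.833 = 9.108 in.
From the linear strain diagram with ε_cu = 0.003: ε_t = 0.003 (d − c)/c = 0.003 × (39 − 9.108)/9.108 = 0.00985.
Since ε_t ≥ 0.005, the section is tension-controlled.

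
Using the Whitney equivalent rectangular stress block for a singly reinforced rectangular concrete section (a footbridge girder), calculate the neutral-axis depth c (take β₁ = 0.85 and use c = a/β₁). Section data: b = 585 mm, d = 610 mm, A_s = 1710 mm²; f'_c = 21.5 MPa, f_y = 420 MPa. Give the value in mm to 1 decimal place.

c ≈ 79.0 mm

T = A_s f_y = 1710 × 420 = 718200 N = 718.2 kN.
Setting C = 0.85 f'_c a b equal to T: a = 718200/(0.85 × 21.5 × 585) = 67.179 mm.
With β₁ = 0.85, c = a/β₁ = 67.179/0.85 = 79.0 mm.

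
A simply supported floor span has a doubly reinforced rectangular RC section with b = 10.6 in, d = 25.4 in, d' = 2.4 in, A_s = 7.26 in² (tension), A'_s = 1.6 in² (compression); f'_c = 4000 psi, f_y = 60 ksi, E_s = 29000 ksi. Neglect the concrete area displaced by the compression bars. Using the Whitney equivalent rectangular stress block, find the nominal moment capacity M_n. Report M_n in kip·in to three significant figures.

M_n ≈ 9230 kip·in

Assume both steels yield.
a = (A_s − A'_s) f_y/(0.85 f'_c b) = (7.26 − 1.6) × 60/(0.85 × 4 × 10.6) = 9.423 in.
c = a/β₁ = 9.423/0.85 = 11.086 in; ε'_s = 0.003(c − d')/c = 0.0024 ≥ ε_y = 0.0021, so the compression steel yields.
M_n = (A_s − A'_s) f_y (d − a/2) + A'_s f_y (d − d') = 339.6 × (25.4 − 4.7115) + 96 × (25.4 − 2.4) = 7025.8 + 2208.0 = 9233.8 kip·in.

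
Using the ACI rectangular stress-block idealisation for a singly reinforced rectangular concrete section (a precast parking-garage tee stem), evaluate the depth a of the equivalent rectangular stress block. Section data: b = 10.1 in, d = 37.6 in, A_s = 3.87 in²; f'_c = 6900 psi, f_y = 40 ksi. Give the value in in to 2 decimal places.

a ≈ 2.61 in

T = A_s f_y = 3.87 × 40 = 154.8 kips.
a = T/(0.85 f'_c b) = 154.8/(0.85 × 6.9 × 10.1) = 2.61 in.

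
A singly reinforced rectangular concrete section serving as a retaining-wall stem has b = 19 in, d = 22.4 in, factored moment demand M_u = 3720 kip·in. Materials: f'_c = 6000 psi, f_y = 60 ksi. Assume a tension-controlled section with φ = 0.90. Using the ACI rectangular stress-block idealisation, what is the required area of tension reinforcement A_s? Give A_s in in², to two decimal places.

M_n = M_u/φ = 3720/0.90 = 4133.33 kip·in.
From M_n = 0.85 f'_c a b (d − a/2):
a = d − √(d² − 2M_n/(0.85 f'_c b)) = 22.4 − √(22.4² − 2 × 4133.33/(0.85 × 6 × 19)) = 1.993 in.
A_s = 0.85 f'_c a b / f_y = 0.85 × 6 × 1.993 × 19 / 60 = 3.219 in².

A_s ≈ 3.22 in²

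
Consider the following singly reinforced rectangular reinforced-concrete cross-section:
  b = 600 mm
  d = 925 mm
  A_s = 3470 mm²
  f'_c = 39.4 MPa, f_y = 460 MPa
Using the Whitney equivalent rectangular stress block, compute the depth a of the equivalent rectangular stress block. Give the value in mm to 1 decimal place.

T = A_s f_y = 3470 × 460 = 1596200 N = 1596.2 kN.
Setting C = 0.85 f'_c a b equal to T: a = 1596200/(0.85 × 39.4 × 600) = 79.4 mm.

a ≈ 79.4 mm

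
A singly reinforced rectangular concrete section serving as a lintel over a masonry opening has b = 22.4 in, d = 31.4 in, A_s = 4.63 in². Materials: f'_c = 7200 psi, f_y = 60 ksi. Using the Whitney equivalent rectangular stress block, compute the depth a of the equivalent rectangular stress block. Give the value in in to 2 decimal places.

a ≈ 2.03 in

T = A_s f_y = 4.63 × 60 = 277.8 kips.
a = T/(0.85 f'_c b) = 277.8/(0.85 × 7.2 × 22.4) = 2.03 in.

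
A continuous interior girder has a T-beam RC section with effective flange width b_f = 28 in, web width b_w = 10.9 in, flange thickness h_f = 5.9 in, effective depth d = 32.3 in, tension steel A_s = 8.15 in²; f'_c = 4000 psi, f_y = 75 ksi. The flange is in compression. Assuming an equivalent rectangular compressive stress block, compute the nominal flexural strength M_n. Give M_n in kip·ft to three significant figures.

Tension: T = A_s f_y = 8.15 × 75 = 611.25 kips.
Try a within the flange: a = T/(0.85 f'_c b_f) = 611.25/(0.85 × 4 × 28) = 6.421 in.
a = 6.421 > h_f = 5.9 in: the block extends into the web. Split into flange-overhang and web parts.
C_f = 0.85 f'_c (b_f − b_w) h_f = 0.85 × 4 × (28 − 10.9) × 5.9 = 343.0 kips.
Remaining web compression depth: a_w = (T − C_f)/(0.85 f'_c b_w) = (611.25 − 343.0)/(0.85 × 4 × 10.9) = 7.238 in.
M_n = C_f(d − h_f/2) + (T − C_f)(d − a_w/2) = 343.0 × (32.3 − 2.95) + 268.25 × (32.3 − 3.619) = 10067.1 + 7693.7 = 17760.8 kip·in.
M_n = 17760.8/12 = 1480.07 kip·ft.

M_n ≈ 1480 kip·ft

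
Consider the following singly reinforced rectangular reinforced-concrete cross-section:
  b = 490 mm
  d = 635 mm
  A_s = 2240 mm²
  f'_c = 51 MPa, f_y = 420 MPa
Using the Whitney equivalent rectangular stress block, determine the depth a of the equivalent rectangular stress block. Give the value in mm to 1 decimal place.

a ≈ 44.3 mm

T = A_s f_y = 2240 × 420 = 940800 N = 940.8 kN.
Setting C = 0.85 f'_c a b equal to T: a = 940800/(0.85 × 51 × 490) = 44.3 mm.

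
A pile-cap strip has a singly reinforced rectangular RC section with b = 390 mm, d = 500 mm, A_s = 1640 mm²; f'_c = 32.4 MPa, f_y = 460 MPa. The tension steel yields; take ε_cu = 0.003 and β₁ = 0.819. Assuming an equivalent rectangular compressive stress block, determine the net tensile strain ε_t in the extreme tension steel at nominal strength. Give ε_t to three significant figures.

a = A_s f_y/(0.85 f'_c b) = 70.24 mm.
β₁ = 0.819, so c = a/β₁ = 70.24/0.819 = 85.76 mm.
From the linear strain diagram with ε_cu = 0.003: ε_t = 0.003 (d − c)/c = 0.003 × (500 − 85.76)/85.76 = 0.0145.
Since ε_t ≥ 0.005, the section is tension-controlled.

ε_t ≈ 0.0145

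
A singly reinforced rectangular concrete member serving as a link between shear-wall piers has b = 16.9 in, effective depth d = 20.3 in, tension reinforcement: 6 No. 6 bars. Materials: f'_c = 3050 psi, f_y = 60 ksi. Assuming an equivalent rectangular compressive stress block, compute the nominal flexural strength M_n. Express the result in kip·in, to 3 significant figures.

A_s = 6 × 0.44 = 2.64 in².
T = A_s f_y = 2.64 × 60 = 158.4 kips.
a = T/(0.85 f'_c b) = 158.4/(0.85 × 3.05 × 16.9) = 3.615 in.
M_n = T(d − a/2) = 158.4 × (20.3 − 1.8075) = 2929.2 kip·in.

M_n ≈ 2930 kip·in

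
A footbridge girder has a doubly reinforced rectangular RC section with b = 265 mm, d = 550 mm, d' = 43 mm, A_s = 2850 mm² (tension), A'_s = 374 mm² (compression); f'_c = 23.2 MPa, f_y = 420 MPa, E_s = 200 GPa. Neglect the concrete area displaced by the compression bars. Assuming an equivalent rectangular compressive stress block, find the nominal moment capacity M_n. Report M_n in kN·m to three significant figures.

M_n ≈ 548 kN·m

Assume both tension and compression steel yield.
Net tension couple steel: A_s − A'_s = 2476 mm².
a = (A_s − A'_s) f_y / (0.85 f'_c b) = 1039920/(0.85 × 23.2 × 265) = 199.00 mm.
c = a/β₁ = 199.00/0.85 = 234.12 mm; ε'_s = 0.003(c − d')/c = 0.0024 ≥ f_y/E_s = 0.0021, so compression steel does yield.
M_n = (A_s − A'_s) f_y (d − a/2) + A'_s f_y (d − d') = [1039920 × (550 − 99.5) + 157080 × (550 − 43)] × 10⁻⁶ = 468.48 + 79.64 = 548.12 kN·m.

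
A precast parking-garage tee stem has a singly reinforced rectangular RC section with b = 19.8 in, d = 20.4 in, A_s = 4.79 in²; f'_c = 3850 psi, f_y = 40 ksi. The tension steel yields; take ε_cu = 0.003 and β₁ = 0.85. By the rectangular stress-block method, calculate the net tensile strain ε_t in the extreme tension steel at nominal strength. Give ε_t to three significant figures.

a = A_s f_y/(0.85 f'_c b) = 2.957 in.
β₁ = 0.85, so c = a/β₁ = 2.957/0.85 = 3.479 in.
From the linear strain diagram with ε_cu = 0.003: ε_t = 0.003 (d − c)/c = 0.003 × (20.4 − 3.479)/3.479 = 0.0146.
Since ε_t ≥ 0.005, the section is tension-controlled.

ε_t ≈ 0.0146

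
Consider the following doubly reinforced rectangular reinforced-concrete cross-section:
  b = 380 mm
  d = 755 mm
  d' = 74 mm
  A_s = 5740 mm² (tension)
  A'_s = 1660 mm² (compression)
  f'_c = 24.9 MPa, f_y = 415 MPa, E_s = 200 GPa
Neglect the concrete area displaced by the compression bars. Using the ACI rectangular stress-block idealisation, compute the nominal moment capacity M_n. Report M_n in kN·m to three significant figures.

M_n ≈ 1570 kN·m

Assume both tension and compression steel yield.
Net tension couple steel: A_s − A'_s = 4080 mm².
a = (A_s − A'_s) f_y / (0.85 f'_c b) = 1693200/(0.85 × 24.9 × 380) = 210.53 mm.
c = a/β₁ = 210.53/0.85 = 247.68 mm; ε'_s = 0.003(c − d')/c = 0.0021 ≥ f_y/E_s = 0.0021, so compression steel does yield.
M_n = (A_s − A'_s) f_y (d − a/2) + A'_s f_y (d − d') = [1693200 × (755 − 105.265) + 688900 × (755 − 74)] × 10⁻⁶ = 1100.13 + 469.14 = 1569.27 kN·m.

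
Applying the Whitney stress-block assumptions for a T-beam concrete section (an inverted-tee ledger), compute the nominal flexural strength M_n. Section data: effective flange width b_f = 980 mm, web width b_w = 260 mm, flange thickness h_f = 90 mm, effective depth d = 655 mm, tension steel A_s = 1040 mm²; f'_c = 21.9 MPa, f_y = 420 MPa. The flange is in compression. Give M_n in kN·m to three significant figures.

Tension: T = A_s f_y = 1040 × 420 = 436800 N.
Try a within the flange: a = T/(0.85 f'_c b_f) = 436800/(0.85 × 21.9 × 980) = 23.94 mm.
Since a = 23.94 ≤ h_f = 90 mm, the stress block lies entirely in the flange; analyse as a rectangular beam of width b_f.
M_n = T(d − a/2) = 436800 × (655 − 11.97) = 280.88 × 10⁶ N·mm.
M_n = 280.88 kN·m.

M_n ≈ 281 kN·m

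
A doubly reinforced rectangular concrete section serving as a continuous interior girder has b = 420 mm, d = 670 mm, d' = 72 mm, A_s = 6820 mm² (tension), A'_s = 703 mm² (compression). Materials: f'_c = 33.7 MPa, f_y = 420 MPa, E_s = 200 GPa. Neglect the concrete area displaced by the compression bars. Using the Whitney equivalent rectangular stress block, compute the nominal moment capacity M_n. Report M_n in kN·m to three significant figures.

Assume both tension and compression steel yield.
Net tension couple steel: A_s − A'_s = 6117 mm².
a = (A_s − A'_s) f_y / (0.85 f'_c b) = 2569140/(0.85 × 33.7 × 420) = 213.55 mm.
c = a/β₁ = 213.55/0.809 = 263.97 mm; ε'_s = 0.003(c − d')/c = 0.0022 ≥ f_y/E_s = 0.0021, so compression steel does yield.
M_n = (A_s − A'_s) f_y (d − a/2) + A'_s f_y (d − d') = [2569140 × (670 − 106.775) + 295260 × (670 − 72)] × 10⁻⁶ = 1447.00 + 176.57 = 1623.57 kN·m.

M_n ≈ 1620 kN·m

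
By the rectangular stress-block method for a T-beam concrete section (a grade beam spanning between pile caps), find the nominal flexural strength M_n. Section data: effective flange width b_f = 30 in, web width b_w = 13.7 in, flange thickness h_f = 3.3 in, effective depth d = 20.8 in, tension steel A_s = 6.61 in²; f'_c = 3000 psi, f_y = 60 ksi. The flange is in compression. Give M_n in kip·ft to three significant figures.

M_n ≈ 588 kip·ft

Tension: T = A_s f_y = 6.61 × 60 = 396.6 kips.
Try a within the flange: a = T/(0.85 f'_c b_f) = 396.6/(0.85 × 3 × 30) = 5.184 in.
a = 5.184 > h_f = 3.3 in: the block extends into the web. Split into flange-overhang and web parts.
C_f = 0.85 f'_c (b_f − b_w) h_f = 0.85 × 3 × (30 − 13.7) × 3.3 = 137.2 kips.
Remaining web compression depth: a_w = (T − C_f)/(0.85 f'_c b_w) = (396.6 − 137.2)/(0.85 × 3 × 13.7) = 7.425 in.
M_n = C_f(d − h_f/2) + (T − C_f)(d − a_w/2) = 137.2 × (20.8 − 1.65) + 259.4 × (20.8 − 3.7125) = 2627.4 + 4432.5 = 7059.9 kip·in.
M_n = 7059.9/12 = 588.33 kip·ft.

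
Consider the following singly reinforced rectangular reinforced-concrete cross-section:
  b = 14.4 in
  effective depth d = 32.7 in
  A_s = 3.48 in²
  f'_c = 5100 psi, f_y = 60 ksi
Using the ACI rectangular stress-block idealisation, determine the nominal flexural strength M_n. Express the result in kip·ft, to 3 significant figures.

T = A_s f_y = 3.48 × 60 = 208.8 kips.
a = T/(0.85 f'_c b) = 208.8/(0.85 × 5.1 × 14.4) = 3.345 in.
M_n = T(d − a/2) = 208.8 × (32.7 − 1.6725) = 6478.5 kip·in = 6478.5/12 = 539.88 kip·ft.

M_n ≈ 540 kip·ft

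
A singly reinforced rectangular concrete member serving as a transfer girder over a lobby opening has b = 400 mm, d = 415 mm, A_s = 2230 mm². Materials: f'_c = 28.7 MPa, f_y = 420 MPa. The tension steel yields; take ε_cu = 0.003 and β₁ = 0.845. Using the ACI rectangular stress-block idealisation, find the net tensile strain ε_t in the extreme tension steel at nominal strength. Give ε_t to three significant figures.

a = A_s f_y/(0.85 f'_c b) = 95.98 mm.
β₁ = 0.845, so c = a/β₁ = 95.98/0.845 = 113.59 mm.
From the linear strain diagram with ε_cu = 0.003: ε_t = 0.003 (d − c)/c = 0.003 × (415 − 113.59)/113.59 = 0.00796.
Since ε_t ≥ 0.005, the section is tension-controlled.

ε_t ≈ 0.00796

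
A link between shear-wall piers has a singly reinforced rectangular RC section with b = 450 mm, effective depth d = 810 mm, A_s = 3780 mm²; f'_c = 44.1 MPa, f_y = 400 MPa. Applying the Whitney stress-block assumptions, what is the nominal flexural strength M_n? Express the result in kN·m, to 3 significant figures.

M_n ≈ 1160 kN·m

T = A_s f_y = 3780 × 400 = 1512000 N = 1512 kN.
From C = T: a = T/(0.85 f'_c b) = 1512000/(0.85 × 44.1 × 450) = 89.64 mm.
M_n = T(d − a/2) = 1512 kN × (810 − 44.82) mm = 1156.95 kN·m.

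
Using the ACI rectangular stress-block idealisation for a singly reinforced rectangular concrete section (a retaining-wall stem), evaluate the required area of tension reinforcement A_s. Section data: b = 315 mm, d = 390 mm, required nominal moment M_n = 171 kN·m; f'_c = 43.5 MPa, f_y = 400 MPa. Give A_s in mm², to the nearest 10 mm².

A_s ≈ 1150 mm²

With M_n = 0.85 f'_c a b (d − a/2), solve the quadratic for a:
a = d − √(d² − 2M_n/(0.85 f'_c b)) = 390 − √(390² − 2 × 171×10⁶/(0.85 × 43.5 × 315)) = 39.66 mm.
A_s = 0.85 f'_c a b / f_y = 0.85 × 43.5 × 39.66 × 315 / 400 = 1154.8 mm².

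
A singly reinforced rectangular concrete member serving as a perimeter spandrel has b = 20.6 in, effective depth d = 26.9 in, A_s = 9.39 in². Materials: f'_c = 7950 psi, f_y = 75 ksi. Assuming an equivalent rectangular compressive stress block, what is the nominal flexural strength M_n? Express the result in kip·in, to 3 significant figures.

M_n ≈ 17200 kip·in

T = A_s f_y = 9.39 × 75 = 704.25 kips.
a = T/(0.85 f'_c b) = 704.25/(0.85 × 7.95 × 20.6) = 5.059 in.
M_n = T(d − a/2) = 704.25 × (26.9 − 2.5295) = 17162.9 kip·in.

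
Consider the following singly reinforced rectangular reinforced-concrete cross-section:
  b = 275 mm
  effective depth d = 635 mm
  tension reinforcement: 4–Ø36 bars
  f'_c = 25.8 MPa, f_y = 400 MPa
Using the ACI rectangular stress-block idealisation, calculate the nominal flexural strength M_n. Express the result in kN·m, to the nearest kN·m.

A_s = 4 × 1018 = 4072 mm².
T = A_s f_y = 4072 × 400 = 1628800 N = 1628.8 kN.
From C = T: a = T/(0.85 f'_c b) = 1628800/(0.85 × 25.8 × 275) = 270.08 mm.
M_n = T(d − a/2) = 1628.8 kN × (635 − 135.04) mm = 814.33 kN·m.

M_n ≈ 814 kN·m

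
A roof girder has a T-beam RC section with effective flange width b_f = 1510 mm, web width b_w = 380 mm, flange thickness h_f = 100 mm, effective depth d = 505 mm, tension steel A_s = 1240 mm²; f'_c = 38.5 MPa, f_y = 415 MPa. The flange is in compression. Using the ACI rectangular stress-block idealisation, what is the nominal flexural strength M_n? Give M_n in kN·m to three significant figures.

Tension: T = A_s f_y = 1240 × 415 = 514600 N.
Try a within the flange: a = T/(0.85 f'_c b_f) = 514600/(0.85 × 38.5 × 1510) = 10.41 mm.
Since a = 10.41 ≤ h_f = 100 mm, the stress block lies entirely in the flange; analyse as a rectangular beam of width b_f.
M_n = T(d − a/2) = 514600 × (505 − 5.205) = 257.19 × 10⁶ N·mm.
M_n = 257.19 kN·m.

M_n ≈ 257 kN·m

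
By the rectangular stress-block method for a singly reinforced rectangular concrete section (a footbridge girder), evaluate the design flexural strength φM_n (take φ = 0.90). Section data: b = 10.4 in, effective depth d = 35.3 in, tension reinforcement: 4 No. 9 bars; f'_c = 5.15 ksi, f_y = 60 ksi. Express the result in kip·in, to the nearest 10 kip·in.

φM_n ≈ 7060 kip·in

A_s = 4 × 1 = 4 in².
T = A_s f_y = 4 × 60 = 240 kips.
a = T/(0.85 f'_c b) = 240/(0.85 × 5.15 × 10.4) = 5.272 in.
M_n = T(d − a/2) = 240 × (35.3 − 2.636) = 7839.4 kip·in.
φM_n = 0.90 × 7839.4 = 7055.5 kip·in.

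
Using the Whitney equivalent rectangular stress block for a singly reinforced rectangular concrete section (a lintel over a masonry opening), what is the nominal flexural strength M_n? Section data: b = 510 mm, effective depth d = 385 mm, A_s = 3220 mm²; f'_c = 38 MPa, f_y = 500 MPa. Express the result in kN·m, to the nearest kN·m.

M_n ≈ 541 kN·m

T = A_s f_y = 3220 × 500 = 1610000 N = 1610 kN.
From C = T: a = T/(0.85 f'_c b) = 1610000/(0.85 × 38 × 510) = 97.74 mm.
M_n = T(d − a/2) = 1610 kN × (385 − 48.87) mm = 541.17 kN·m.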